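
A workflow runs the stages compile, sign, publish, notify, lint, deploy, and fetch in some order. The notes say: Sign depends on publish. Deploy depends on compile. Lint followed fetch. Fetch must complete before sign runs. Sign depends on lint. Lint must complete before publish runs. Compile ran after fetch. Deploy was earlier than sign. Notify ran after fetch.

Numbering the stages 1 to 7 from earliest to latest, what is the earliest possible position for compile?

Fetch must come before compile — 1 forced predecessor.
Nothing else is forced ahead of compile, so its earliest slot is position 1 + 1 = 2.

2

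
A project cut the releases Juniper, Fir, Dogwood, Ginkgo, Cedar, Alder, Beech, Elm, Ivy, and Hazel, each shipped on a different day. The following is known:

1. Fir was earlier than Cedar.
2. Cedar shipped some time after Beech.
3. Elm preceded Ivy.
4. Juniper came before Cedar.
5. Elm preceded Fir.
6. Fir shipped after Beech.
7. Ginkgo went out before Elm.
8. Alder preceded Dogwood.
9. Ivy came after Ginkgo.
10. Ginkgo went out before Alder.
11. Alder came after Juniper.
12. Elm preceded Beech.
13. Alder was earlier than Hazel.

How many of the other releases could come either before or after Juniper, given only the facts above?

5

Forced after Juniper: Alder, Cedar, Dogwood, and Hazel.
That leaves Beech, Elm, Fir, Ginkgo, and Ivy with no forced order relative to Juniper — 5.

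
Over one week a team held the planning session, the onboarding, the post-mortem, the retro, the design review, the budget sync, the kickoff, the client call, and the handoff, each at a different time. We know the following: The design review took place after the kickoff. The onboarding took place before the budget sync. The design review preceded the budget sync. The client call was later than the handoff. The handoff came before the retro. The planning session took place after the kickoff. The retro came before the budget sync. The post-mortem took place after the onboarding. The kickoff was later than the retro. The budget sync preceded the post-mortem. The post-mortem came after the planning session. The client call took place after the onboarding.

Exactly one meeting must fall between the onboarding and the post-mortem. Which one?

the budget sync

Tracing the constraints gives the onboarding → the budget sync → the post-mortem, so the budget sync sits after the onboarding and before the post-mortem.
No other meeting is forced both after the onboarding and before the post-mortem.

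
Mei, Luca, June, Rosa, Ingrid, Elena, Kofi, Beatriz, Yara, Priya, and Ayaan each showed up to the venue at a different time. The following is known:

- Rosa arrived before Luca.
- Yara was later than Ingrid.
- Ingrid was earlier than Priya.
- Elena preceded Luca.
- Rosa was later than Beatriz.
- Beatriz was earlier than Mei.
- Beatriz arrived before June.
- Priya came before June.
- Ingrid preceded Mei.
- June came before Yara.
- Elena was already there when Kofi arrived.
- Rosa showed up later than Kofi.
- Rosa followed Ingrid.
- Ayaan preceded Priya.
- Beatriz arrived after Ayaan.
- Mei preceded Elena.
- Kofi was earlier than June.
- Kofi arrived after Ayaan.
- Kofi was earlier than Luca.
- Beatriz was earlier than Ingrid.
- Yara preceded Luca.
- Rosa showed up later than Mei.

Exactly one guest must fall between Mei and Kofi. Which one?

Tracing the constraints gives Mei → Elena → Kofi, so Elena sits after Mei and before Kofi.
No other guest is forced both after Mei and before Kofi.

Elena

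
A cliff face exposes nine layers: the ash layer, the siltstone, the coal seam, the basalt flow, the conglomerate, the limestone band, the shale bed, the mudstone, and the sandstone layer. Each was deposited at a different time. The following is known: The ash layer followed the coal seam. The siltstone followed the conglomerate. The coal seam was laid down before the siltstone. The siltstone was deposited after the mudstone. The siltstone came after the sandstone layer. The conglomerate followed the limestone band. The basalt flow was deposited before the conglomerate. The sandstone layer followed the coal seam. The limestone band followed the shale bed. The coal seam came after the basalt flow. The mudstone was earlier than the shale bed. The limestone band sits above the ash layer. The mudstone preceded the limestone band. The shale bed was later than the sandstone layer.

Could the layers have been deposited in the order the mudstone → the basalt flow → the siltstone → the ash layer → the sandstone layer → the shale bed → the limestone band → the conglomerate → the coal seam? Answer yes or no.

no

The constraints require the coal seam before the ash layer, but in the proposed sequence the ash layer appears ahead of the coal seam. That one violation is enough.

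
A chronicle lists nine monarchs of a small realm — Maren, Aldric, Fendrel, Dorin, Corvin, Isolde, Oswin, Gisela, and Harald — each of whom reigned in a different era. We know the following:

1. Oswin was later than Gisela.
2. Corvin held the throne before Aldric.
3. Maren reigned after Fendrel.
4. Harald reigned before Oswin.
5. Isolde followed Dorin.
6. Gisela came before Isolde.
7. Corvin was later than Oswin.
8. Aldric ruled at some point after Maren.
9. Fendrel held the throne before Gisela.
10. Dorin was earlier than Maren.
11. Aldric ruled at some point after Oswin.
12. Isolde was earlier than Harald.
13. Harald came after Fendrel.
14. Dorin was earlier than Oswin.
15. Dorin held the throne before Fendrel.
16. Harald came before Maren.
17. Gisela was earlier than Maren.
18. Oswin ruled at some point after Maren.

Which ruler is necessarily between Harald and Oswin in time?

Maren

Tracing the constraints gives Harald → Maren → Oswin, so Maren sits after Harald and before Oswin.
No other ruler is forced both after Harald and before Oswin.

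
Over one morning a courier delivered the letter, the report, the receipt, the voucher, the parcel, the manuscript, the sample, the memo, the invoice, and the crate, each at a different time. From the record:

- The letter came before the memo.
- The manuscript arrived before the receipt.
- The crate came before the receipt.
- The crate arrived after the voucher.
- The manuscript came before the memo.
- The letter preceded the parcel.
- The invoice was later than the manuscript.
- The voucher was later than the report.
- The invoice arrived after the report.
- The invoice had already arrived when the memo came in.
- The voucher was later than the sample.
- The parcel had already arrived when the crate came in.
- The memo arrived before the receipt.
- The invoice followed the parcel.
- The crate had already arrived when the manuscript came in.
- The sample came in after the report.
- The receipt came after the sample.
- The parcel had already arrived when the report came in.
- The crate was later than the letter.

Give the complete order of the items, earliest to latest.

The constraints fix every adjacent pair, so only one ordering works:
the letter → the parcel → the report → the sample → the voucher → the crate → the manuscript → the invoice → the memo → the receipt.

the letter, the parcel, the report, the sample, the voucher, the crate, the manuscript, the invoice, the memo, the receipt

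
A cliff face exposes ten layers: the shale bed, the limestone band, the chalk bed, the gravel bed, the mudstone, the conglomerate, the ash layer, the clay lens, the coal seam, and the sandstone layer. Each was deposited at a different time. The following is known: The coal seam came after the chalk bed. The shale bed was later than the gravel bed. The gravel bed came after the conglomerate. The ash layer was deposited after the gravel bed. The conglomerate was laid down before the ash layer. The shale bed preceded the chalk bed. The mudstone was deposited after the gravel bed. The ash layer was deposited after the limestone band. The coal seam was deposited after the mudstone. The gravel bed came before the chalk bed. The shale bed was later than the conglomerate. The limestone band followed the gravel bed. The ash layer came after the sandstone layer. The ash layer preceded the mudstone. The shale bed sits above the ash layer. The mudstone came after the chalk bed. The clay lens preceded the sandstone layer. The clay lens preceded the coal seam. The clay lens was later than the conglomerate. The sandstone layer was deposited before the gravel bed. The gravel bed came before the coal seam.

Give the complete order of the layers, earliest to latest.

the conglomerate, the clay lens, the sandstone layer, the gravel bed, the limestone band, the ash layer, the shale bed, the chalk bed, the mudstone, the coal seam

The constraints fix every adjacent pair, so only one ordering works:
the conglomerate → the clay lens → the sandstone layer → the gravel bed → the limestone band → the ash layer → the shale bed → the chalk bed → the mudstone → the coal seam.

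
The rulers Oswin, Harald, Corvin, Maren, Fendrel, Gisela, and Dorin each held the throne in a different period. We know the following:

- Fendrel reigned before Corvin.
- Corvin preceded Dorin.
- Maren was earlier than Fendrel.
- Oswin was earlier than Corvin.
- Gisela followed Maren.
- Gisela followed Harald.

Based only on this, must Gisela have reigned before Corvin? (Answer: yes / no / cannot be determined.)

No chain of stated constraints runs from Gisela to Corvin, and none runs from Corvin to Gisela either.
So the relative order of Gisela and Corvin is not fixed by the given facts.

cannot be determined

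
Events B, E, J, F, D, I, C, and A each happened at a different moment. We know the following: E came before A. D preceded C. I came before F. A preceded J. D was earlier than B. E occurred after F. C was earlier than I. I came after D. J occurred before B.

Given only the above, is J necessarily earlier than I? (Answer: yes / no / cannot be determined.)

no

Tracing the constraints gives I → F → E → A → J, so I must come before J.
That means J cannot be before I.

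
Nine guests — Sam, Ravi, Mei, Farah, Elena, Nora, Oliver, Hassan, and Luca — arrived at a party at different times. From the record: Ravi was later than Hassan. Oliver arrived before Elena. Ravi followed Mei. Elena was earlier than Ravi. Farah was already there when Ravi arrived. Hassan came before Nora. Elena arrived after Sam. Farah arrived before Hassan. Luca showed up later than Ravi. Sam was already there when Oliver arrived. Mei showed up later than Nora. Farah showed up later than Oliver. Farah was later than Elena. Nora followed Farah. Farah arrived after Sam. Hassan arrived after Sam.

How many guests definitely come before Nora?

Directly stated before Nora: Farah and Hassan.
Elena reaches Nora via Elena → Farah → Nora.
Oliver reaches Nora via Oliver → Farah → Nora.
Sam reaches Nora via Sam → Hassan → Nora.
No chain forces Mei (or any of the others) ahead of Nora.
That's Elena, Farah, Hassan, Oliver, and Sam — 5 in all.

5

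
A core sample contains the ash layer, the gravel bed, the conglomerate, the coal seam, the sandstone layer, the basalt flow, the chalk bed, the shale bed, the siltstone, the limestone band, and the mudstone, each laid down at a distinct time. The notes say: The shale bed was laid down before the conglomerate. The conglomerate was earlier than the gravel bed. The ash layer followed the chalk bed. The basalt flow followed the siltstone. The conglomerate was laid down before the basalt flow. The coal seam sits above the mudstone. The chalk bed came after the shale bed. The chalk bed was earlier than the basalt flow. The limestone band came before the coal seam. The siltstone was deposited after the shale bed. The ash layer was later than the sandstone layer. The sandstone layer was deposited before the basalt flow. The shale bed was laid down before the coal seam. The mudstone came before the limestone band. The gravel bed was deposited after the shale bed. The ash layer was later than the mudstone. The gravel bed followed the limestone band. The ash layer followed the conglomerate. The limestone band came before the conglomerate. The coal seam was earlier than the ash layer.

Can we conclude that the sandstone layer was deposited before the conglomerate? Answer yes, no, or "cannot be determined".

No chain of stated constraints runs from the sandstone layer to the conglomerate, and none runs from the conglomerate to the sandstone layer either.
So the relative order of the sandstone layer and the conglomerate is not fixed by the given facts.

cannot be determined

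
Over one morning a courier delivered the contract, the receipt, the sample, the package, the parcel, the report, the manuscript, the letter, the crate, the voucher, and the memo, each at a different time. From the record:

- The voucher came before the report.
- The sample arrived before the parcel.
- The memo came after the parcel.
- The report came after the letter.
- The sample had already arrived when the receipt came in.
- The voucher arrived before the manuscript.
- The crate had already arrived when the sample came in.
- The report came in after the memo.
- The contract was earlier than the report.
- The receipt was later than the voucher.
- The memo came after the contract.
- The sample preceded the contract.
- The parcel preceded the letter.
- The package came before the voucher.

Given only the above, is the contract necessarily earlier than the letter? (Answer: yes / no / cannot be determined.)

No chain of stated constraints runs from the contract to the letter, and none runs from the letter to the contract either.
So the relative order of the contract and the letter is not fixed by the given facts.

cannot be determined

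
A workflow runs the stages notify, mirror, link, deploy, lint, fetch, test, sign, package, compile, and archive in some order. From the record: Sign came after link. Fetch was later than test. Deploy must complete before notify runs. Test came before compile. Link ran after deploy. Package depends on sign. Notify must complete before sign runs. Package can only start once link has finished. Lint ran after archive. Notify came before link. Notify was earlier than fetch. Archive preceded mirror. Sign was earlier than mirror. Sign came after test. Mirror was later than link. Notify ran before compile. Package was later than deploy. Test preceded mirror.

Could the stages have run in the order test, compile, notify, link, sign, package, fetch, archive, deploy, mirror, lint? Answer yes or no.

The constraints require deploy before package, but in the proposed sequence package appears ahead of deploy. That one violation is enough.

no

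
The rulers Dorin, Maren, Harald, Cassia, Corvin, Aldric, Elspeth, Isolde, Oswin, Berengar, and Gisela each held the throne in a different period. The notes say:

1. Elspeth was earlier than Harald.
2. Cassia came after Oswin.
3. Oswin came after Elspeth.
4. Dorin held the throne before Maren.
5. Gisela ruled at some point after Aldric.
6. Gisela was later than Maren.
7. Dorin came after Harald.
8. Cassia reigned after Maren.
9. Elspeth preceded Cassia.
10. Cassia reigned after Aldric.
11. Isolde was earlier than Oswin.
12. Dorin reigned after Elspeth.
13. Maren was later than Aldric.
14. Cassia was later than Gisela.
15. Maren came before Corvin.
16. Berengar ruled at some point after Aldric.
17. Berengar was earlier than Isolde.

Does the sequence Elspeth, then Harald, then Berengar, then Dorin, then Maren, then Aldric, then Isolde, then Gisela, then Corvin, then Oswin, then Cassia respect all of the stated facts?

no

The constraints require Aldric before Berengar, but in the proposed sequence Berengar appears ahead of Aldric. That one violation is enough.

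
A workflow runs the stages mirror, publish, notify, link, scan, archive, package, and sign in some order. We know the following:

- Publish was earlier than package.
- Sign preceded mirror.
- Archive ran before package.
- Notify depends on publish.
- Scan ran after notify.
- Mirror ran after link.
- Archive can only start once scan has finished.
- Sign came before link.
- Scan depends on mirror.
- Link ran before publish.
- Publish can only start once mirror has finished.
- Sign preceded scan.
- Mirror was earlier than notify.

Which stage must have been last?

Every other stage has a chain of constraints placing it before package, so package is last.

package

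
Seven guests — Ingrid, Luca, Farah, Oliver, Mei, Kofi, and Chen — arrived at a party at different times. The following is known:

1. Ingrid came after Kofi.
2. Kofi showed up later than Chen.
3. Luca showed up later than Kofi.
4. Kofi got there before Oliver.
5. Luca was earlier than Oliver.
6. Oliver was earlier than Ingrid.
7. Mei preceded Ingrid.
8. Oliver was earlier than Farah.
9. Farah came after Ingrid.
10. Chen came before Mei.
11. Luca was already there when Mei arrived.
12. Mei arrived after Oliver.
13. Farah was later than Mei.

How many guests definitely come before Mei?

4

Directly stated before Mei: Chen, Luca, and Oliver.
Kofi reaches Mei via Kofi → Oliver → Mei.
That's Chen, Kofi, Luca, and Oliver — 4 in all.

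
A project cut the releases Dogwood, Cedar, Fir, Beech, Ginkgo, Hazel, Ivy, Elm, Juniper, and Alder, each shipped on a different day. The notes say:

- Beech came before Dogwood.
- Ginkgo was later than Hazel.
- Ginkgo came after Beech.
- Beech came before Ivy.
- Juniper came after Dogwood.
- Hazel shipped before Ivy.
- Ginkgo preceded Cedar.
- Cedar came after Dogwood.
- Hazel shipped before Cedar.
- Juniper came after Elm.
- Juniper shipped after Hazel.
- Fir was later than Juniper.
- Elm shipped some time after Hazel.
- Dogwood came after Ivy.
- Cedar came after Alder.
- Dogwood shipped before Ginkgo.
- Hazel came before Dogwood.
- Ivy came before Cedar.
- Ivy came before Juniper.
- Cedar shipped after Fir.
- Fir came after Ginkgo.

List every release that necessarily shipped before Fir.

Beech, Dogwood, Elm, Ginkgo, Hazel, Ivy, Juniper

Directly stated before Fir: Ginkgo and Juniper.
Beech reaches Fir via Beech → Ginkgo → Fir.
Dogwood reaches Fir via Dogwood → Ginkgo → Fir.
Elm reaches Fir via Elm → Juniper → Fir.
Likewise Hazel and Ivy each reach Fir by chaining the stated constraints.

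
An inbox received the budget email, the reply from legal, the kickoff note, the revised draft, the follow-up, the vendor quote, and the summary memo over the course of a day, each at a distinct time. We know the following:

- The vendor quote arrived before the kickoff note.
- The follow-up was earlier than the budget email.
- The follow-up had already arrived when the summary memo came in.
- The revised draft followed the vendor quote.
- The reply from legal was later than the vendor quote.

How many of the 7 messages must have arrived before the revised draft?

1

Directly stated before the revised draft: the vendor quote.
No chain forces the follow-up (or any of the others) ahead of the revised draft.
That's the vendor quote — 1 in all.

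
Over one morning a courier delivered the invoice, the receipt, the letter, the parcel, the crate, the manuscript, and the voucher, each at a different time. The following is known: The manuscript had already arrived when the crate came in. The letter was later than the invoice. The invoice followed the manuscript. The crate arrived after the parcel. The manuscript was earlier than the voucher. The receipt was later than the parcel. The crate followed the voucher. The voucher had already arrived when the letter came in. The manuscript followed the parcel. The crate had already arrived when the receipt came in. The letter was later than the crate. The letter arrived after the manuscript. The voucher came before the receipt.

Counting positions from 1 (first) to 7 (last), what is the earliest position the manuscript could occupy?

The parcel must come before the manuscript — 1 forced predecessor.
Nothing else is forced ahead of the manuscript, so its earliest slot is position 1 + 1 = 2.

2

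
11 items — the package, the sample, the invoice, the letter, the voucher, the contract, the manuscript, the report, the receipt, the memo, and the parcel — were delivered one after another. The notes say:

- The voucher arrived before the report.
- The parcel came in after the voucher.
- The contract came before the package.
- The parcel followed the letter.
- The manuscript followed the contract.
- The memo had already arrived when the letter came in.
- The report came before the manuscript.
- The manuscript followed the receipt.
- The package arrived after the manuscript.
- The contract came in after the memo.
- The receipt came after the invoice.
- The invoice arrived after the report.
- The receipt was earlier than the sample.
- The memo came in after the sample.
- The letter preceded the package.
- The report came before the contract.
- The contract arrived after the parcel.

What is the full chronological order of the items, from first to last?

the voucher, the report, the invoice, the receipt, the sample, the memo, the letter, the parcel, the contract, the manuscript, the package

The constraints fix every adjacent pair, so only one ordering works:
the voucher → the report → the invoice → the receipt → the sample → the memo → the letter → the parcel → the contract → the manuscript → the package.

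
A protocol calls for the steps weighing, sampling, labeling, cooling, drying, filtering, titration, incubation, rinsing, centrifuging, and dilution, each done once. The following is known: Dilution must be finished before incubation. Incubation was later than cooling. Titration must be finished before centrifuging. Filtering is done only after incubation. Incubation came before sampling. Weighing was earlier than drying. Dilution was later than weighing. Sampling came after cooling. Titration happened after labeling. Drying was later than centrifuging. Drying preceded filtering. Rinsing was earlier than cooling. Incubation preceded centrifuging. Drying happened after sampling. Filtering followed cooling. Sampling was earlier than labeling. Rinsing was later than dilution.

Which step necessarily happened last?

filtering

Every other step has a chain of constraints placing it before filtering, so filtering is last.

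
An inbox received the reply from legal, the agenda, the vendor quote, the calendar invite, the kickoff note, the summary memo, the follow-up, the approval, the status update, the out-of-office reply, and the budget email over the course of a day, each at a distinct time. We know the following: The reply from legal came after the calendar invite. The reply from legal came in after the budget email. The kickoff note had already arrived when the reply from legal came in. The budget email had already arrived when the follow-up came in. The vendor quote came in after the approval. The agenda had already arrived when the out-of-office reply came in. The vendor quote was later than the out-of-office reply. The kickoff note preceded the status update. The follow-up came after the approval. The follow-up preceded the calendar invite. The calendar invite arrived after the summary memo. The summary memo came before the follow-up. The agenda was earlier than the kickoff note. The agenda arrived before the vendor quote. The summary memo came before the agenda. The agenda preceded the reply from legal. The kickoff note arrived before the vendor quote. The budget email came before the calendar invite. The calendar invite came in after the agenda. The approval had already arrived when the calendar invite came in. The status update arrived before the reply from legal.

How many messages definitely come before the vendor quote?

Directly stated before the vendor quote: the agenda, the approval, the kickoff note, and the out-of-office reply.
The summary memo reaches the vendor quote via the summary memo → the agenda → the vendor quote.
No chain forces the status update (or any of the others) ahead of the vendor quote.
That's the agenda, the approval, the kickoff note, the out-of-office reply, and the summary memo — 5 in all.

5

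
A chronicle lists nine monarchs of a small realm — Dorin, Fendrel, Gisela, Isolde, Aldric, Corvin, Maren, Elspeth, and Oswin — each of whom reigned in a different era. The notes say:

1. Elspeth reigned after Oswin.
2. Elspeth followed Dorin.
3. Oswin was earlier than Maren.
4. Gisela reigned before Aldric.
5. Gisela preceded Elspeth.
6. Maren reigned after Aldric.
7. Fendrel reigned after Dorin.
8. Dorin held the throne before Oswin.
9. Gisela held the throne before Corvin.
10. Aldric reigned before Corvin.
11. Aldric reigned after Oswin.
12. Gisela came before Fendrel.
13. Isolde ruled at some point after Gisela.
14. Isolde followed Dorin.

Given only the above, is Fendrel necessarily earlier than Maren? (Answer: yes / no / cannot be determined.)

cannot be determined

No chain of stated constraints runs from Fendrel to Maren, and none runs from Maren to Fendrel either.
So the relative order of Fendrel and Maren is not fixed by the given facts.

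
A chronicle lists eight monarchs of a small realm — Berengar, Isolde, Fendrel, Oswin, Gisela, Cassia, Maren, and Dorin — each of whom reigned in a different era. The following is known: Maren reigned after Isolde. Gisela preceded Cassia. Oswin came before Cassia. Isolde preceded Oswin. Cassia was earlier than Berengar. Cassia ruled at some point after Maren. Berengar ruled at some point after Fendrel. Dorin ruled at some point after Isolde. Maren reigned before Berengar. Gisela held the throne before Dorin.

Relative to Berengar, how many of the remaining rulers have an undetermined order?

Forced before Berengar: Cassia, Fendrel, Gisela, Isolde, Maren, and Oswin.
That leaves Dorin with no forced order relative to Berengar — 1.

1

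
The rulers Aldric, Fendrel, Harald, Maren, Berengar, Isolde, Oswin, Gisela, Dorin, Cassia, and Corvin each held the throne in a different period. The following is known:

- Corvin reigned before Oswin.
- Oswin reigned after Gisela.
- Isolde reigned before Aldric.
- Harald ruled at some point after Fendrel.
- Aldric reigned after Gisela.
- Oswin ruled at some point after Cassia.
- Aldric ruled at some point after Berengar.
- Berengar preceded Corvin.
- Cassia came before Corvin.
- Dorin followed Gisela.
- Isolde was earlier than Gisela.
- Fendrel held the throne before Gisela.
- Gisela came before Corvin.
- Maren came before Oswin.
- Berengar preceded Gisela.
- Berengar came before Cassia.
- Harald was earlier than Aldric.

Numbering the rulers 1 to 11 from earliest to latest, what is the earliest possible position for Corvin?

Berengar, Cassia, Fendrel, Gisela, and Isolde must all come before Corvin — 5 forced predecessors.
Nothing else is forced ahead of Corvin, so their earliest slot is position 5 + 1 = 6.

6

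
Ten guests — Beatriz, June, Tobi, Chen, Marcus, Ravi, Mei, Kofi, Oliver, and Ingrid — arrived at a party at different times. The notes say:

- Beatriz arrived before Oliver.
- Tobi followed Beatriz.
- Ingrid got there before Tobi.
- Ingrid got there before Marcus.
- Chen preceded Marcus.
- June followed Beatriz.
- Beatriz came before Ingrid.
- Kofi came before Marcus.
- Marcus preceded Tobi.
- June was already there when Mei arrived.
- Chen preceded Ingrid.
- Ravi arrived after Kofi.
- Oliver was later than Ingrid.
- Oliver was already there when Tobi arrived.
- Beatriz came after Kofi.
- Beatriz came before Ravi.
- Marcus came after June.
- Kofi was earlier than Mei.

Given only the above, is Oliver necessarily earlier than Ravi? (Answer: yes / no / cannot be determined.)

No chain of stated constraints runs from Oliver to Ravi, and none runs from Ravi to Oliver either.
So the relative order of Oliver and Ravi is not fixed by the given facts.

cannot be determined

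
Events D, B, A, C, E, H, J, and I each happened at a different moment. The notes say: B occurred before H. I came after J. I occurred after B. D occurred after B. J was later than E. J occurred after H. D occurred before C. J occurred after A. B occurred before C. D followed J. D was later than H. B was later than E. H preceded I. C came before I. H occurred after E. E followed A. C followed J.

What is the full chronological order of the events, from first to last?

The constraints fix every adjacent pair, so only one ordering works:
A → E → B → H → J → D → C → I.

A, E, B, H, J, D, C, I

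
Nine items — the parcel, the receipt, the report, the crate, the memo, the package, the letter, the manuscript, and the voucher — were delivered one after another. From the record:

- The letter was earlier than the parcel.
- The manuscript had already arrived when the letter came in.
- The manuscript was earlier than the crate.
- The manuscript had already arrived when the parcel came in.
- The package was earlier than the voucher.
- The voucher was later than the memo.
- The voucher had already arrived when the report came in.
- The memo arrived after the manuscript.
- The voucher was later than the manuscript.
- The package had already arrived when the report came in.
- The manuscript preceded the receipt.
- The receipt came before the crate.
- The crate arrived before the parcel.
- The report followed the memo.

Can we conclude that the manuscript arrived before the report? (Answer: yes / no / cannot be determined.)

Chain the constraints: the manuscript → the memo → the report. Each link is directly stated, so the manuscript comes before the report.

yes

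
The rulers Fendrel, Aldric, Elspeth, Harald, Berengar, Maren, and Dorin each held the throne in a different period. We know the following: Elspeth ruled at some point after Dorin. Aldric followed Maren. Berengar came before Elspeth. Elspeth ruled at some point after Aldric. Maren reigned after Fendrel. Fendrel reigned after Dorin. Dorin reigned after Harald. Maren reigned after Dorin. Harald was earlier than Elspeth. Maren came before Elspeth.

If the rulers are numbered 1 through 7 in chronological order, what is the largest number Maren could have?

Maren must come before Aldric and Elspeth — 2 rulers forced after them.
Everything else can be placed before Maren in some valid order, so Maren can sit as late as position 7 − 2 = 5.

5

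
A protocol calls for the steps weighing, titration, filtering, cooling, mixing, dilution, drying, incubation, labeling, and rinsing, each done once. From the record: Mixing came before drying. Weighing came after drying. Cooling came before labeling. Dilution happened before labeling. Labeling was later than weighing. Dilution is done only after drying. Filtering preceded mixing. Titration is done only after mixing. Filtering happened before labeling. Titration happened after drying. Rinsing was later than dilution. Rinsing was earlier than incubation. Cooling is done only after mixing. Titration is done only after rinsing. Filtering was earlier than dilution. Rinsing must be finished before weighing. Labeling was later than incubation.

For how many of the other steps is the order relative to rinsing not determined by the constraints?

Forced before rinsing: dilution, drying, filtering, and mixing; forced after rinsing: incubation, labeling, titration, and weighing.
That leaves cooling with no forced order relative to rinsing — 1.

1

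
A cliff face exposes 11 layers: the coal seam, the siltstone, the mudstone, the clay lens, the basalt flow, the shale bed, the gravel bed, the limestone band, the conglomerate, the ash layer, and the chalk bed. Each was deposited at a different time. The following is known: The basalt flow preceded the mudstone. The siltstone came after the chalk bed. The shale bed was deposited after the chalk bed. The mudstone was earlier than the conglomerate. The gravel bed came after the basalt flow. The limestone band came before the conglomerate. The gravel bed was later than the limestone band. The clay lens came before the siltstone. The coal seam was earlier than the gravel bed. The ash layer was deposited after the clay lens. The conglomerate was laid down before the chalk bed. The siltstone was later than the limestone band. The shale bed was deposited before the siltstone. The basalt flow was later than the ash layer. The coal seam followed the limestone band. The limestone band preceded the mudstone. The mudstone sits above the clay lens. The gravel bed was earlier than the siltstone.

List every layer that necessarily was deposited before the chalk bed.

Directly stated before the chalk bed: the conglomerate.
The ash layer reaches the chalk bed via the ash layer → the basalt flow → the mudstone → the conglomerate → the chalk bed.
The basalt flow reaches the chalk bed via the basalt flow → the mudstone → the conglomerate → the chalk bed.
The clay lens reaches the chalk bed via the clay lens → the mudstone → the conglomerate → the chalk bed.
Likewise the limestone band and the mudstone each reach the chalk bed by chaining the stated constraints.

the ash layer, the basalt flow, the clay lens, the conglomerate, the limestone band, the mudstone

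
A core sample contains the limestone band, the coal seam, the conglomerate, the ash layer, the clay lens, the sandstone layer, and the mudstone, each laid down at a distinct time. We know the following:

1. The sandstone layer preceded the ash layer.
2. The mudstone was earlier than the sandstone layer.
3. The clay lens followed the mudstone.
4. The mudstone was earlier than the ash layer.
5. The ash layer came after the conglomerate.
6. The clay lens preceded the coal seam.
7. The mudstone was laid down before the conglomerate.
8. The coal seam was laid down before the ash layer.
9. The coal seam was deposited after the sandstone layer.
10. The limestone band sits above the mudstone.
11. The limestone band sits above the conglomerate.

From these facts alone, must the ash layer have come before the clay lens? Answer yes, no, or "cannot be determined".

no

Tracing the constraints gives the clay lens → the coal seam → the ash layer, so the clay lens must come before the ash layer.
That means the ash layer cannot be before the clay lens.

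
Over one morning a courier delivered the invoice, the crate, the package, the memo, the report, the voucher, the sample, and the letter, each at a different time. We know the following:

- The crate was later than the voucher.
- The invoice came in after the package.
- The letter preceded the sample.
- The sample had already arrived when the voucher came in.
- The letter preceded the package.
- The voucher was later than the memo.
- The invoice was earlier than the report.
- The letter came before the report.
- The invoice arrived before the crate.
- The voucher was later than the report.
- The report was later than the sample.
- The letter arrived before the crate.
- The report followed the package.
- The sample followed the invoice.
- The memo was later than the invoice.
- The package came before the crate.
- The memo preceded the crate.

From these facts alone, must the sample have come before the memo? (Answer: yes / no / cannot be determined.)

cannot be determined

No chain of stated constraints runs from the sample to the memo, and none runs from the memo to the sample either.
So the relative order of the sample and the memo is not fixed by the given facts.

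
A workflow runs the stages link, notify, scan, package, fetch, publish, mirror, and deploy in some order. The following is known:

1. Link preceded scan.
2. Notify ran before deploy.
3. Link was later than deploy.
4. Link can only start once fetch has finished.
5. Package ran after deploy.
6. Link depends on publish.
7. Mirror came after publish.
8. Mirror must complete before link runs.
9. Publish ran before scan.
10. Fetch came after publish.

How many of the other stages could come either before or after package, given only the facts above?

Forced before package: deploy and notify.
That leaves fetch, link, mirror, publish, and scan with no forced order relative to package — 5.

5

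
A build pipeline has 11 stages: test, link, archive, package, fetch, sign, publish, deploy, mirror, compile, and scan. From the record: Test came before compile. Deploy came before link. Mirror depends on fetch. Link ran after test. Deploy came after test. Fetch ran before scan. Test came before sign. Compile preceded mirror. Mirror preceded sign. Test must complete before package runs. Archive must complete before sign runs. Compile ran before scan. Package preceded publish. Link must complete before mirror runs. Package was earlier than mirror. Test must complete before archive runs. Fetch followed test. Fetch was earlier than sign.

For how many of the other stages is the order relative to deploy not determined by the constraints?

6

Forced before deploy: test; forced after deploy: link, mirror, and sign.
That leaves archive, compile, fetch, package, publish, and scan with no forced order relative to deploy — 6.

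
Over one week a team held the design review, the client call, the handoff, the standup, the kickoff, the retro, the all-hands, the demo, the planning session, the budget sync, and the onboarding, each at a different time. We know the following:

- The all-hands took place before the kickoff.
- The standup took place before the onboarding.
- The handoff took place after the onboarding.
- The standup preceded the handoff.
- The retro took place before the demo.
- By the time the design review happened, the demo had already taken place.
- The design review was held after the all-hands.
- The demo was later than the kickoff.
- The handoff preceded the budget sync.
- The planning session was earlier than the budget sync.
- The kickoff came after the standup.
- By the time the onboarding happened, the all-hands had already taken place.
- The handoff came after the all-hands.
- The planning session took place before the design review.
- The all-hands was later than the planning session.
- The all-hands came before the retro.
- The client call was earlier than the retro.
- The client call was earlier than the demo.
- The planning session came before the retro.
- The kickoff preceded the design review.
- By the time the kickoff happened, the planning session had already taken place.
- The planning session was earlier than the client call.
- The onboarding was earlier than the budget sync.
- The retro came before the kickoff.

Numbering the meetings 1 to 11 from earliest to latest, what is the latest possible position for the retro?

8

The retro must come before the demo, the design review, and the kickoff — 3 meetings forced after it.
Everything else can be placed before the retro in some valid order, so the retro can sit as late as position 11 − 3 = 8.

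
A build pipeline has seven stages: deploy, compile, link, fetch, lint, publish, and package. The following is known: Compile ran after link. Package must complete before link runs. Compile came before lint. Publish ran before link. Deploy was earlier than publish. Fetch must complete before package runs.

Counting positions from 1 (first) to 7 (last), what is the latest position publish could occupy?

4

Publish must come before compile, link, and lint — 3 stages forced after it.
Everything else can be placed before publish in some valid order, so publish can sit as late as position 7 − 3 = 4.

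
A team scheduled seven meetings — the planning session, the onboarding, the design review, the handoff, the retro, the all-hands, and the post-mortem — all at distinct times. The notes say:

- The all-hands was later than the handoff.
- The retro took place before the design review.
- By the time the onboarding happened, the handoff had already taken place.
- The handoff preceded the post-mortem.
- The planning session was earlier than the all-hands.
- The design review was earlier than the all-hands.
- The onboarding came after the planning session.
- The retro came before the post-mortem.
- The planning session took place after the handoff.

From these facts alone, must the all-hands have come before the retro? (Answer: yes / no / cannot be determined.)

no

Tracing the constraints gives the retro → the design review → the all-hands, so the retro must come before the all-hands.
That means the all-hands cannot be before the retro.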